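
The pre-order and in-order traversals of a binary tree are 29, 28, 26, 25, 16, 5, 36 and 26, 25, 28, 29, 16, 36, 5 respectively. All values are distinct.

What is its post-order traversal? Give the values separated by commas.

The first element of pre-order is the root; it splits in-order into left and right subtrees.
Root 29: left subtree has 3 nodes {26, 25, 28}, right has 3 {16, 36, 5}.
  Root 28: left subtree has 2 nodes {26, 25}, right has 0 { }.
    Root 26: left subtree has 0 nodes { }, right has 1 {25}.
  Root 16: left subtree has 0 nodes { }, right has 2 {36, 5}.
    Root 5: left subtree has 1 node {36}, right has 0 { }.

25, 26, 28, 36, 5, 16, 29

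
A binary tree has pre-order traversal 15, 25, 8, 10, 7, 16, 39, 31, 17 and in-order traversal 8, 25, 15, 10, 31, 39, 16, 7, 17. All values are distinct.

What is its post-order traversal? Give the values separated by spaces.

8 25 31 39 16 17 7 10 15

The first element of pre-order is the root; it splits in-order into left and right subtrees.
Root 15: left subtree has 2 nodes {8, 25}, right has 6 {10, 31, 39, 16, 7, 17}.
  Root 25: left subtree has 1 node {8}, right has 0 { }.
  Root 10: left subtree has 0 nodes { }, right has 5 {31, 39, 16, 7, 17}.
    Root 7: left subtree has 3 nodes {31, 39, 16}, right has 1 {17}.
      Root 16: left subtree has 2 nodes {31, 39}, right has 0 { }.
        Root 39: left subtree has 1 node {31}, right has 0 { }.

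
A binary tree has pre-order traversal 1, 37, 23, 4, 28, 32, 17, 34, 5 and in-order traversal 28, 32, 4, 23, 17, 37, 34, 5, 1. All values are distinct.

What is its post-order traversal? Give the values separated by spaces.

The first element of pre-order is the root; it splits in-order into left and right subtrees.
Root 1: left subtree has 8 nodes {28, 32, 4, 23, 17, 37, 34, 5}, right has 0 { }.
  Root 37: left subtree has 5 nodes {28, 32, 4, 23, 17}, right has 2 {34, 5}.
    Root 23: left subtree has 3 nodes {28, 32, 4}, right has 1 {17}.
      Root 4: left subtree has 2 nodes {28, 32}, right has 0 { }.
        Root 28: left subtree has 0 nodes { }, right has 1 {32}.
    Root 34: left subtree has 0 nodes { }, right has 1 {5}.

32 28 4 17 23 5 34 37 1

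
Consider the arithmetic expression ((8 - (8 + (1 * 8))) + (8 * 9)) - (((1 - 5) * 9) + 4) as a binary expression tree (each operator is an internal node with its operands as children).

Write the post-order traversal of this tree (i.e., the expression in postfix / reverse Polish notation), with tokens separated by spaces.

Post-order on an expression tree gives postfix notation: for each operator, emit left operand, right operand, then the operator.

8 8 1 8 * + - 8 9 * + 1 5 - 9 * 4 + -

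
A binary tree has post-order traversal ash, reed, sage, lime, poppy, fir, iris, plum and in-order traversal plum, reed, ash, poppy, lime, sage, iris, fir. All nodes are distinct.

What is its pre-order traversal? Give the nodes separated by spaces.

The last element of post-order is the root; it splits in-order into left and right subtrees.
Root plum: left subtree has 0 nodes { }, right has 7 {reed, ash, poppy, lime, sage, iris, fir}.
  Root iris: left subtree has 5 nodes {reed, ash, poppy, lime, sage}, right has 1 {fir}.
    Root poppy: left subtree has 2 nodes {reed, ash}, right has 2 {lime, sage}.
      Root reed: left subtree has 0 nodes { }, right has 1 {ash}.
      Root lime: left subtree has 0 nodes { }, right has 1 {sage}.

plum iris poppy reed ash lime sage fir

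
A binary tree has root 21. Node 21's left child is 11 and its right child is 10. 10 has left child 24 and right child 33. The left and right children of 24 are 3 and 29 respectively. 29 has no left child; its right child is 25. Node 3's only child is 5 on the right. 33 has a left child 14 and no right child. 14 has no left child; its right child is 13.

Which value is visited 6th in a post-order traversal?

Post-order visits the left subtree, then the right subtree, then the node.
At 21: go left to 11.
  11 is a leaf — visit 11.
At 21: go right to 10.
  At 10: go left to 24.
    At 24: go left to 3.
      At 3: no left child.
      At 3: go right to 5.
        5 is a leaf — visit 5.
      Visit 3.
    At 24: go right to 29.
      At 29: no left child.
      At 29: go right to 25.
        25 is a leaf — visit 25.
      Visit 29.
    Visit 24.
  At 10: go right to 33.
    At 33: go left to 14.
      At 14: no left child.
      At 14: go right to 13.
        13 is a leaf — visit 13.
      Visit 14.
    At 33: no right child.
    Visit 33.
  Visit 10.
Visit 21.
Full post-order sequence: 11, 5, 3, 25, 29, 24, 13, 14, 33, 10, 21.

24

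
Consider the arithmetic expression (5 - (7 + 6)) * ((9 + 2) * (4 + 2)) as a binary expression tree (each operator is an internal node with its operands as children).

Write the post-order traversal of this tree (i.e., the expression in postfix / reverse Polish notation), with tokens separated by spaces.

5 7 6 + - 9 2 + 4 2 + * *

Post-order on an expression tree gives postfix notation: for each operator, emit left operand, right operand, then the operator.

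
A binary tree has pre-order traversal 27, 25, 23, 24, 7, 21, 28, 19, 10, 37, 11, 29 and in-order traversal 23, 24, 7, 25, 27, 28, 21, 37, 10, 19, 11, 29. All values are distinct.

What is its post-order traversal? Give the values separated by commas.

The first element of pre-order is the root; it splits in-order into left and right subtrees.
Root 27: left subtree has 4 nodes {23, 24, 7, 25}, right has 7 {28, 21, 37, 10, 19, 11, 29}.
  Root 25: left subtree has 3 nodes {23, 24, 7}, right has 0 { }.
    Root 23: left subtree has 0 nodes { }, right has 2 {24, 7}.
      Root 24: left subtree has 0 nodes { }, right has 1 {7}.
  Root 21: left subtree has 1 node {28}, right has 5 {37, 10, 19, 11, 29}.
    Root 19: left subtree has 2 nodes {37, 10}, right has 2 {11, 29}.
      Root 10: left subtree has 1 node {37}, right has 0 { }.
      Root 11: left subtree has 0 nodes { }, right has 1 {29}.

7, 24, 23, 25, 28, 37, 10, 29, 11, 19, 21, 27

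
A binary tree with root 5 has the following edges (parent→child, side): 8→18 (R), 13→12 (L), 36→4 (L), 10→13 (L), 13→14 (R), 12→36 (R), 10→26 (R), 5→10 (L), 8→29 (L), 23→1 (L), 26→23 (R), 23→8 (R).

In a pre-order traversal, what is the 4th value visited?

12

Pre-order visits the node, then its left subtree, then its right subtree.
Visit 5.
At 5: go left to 10.
  Visit 10.
  At 10: go left to 13.
    Visit 13.
    At 13: go left to 12.
      Visit 12.
      At 12: no left child.
      At 12: go right to 36.
        Visit 36.
        At 36: go left to 4.
          4 is a leaf — visit 4.
        At 36: no right child.
    At 13: go right to 14.
      14 is a leaf — visit 14.
  At 10: go right to 26.
    Visit 26.
    At 26: no left child.
    At 26: go right to 23.
      Visit 23.
      At 23: go left to 1.
        1 is a leaf — visit 1.
      At 23: go right to 8.
        Visit 8.
        At 8: go left to 29.
          29 is a leaf — visit 29.
        At 8: go right to 18.
          18 is a leaf — visit 18.
At 5: no right child.
Full pre-order sequence: 5, 10, 13, 12, 36, 4, 14, 26, 23, 1, 8, 29, 18.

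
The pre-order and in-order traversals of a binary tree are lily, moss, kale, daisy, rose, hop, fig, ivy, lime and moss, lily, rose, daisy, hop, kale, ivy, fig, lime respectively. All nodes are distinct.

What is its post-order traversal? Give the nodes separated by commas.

The first element of pre-order is the root; it splits in-order into left and right subtrees.
Root lily: left subtree has 1 node {moss}, right has 7 {rose, daisy, hop, kale, ivy, fig, lime}.
  Root kale: left subtree has 3 nodes {rose, daisy, hop}, right has 3 {ivy, fig, lime}.
    Root daisy: left subtree has 1 node {rose}, right has 1 {hop}.
    Root fig: left subtree has 1 node {ivy}, right has 1 {lime}.

moss, rose, hop, daisy, ivy, lime, fig, kale, lily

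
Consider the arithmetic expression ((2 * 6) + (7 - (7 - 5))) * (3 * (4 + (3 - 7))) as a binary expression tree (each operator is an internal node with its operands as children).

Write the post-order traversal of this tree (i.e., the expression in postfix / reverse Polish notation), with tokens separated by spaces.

Post-order on an expression tree gives postfix notation: for each operator, emit left operand, right operand, then the operator.

2 6 * 7 7 5 - - + 3 4 3 7 - + * *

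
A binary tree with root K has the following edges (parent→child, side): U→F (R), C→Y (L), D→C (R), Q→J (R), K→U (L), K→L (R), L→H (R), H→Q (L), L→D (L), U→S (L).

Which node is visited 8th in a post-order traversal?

Q

Post-order visits the left subtree, then the right subtree, then the node.
At K: go left to U.
  At U: go left to S.
    S is a leaf — visit S.
  At U: go right to F.
    F is a leaf — visit F.
  Visit U.
At K: go right to L.
  At L: go left to D.
    At D: no left child.
    At D: go right to C.
      At C: go left to Y.
        Y is a leaf — visit Y.
      At C: no right child.
      Visit C.
    Visit D.
  At L: go right to H.
    At H: go left to Q.
      At Q: no left child.
      At Q: go right to J.
        J is a leaf — visit J.
      Visit Q.
    At H: no right child.
    Visit H.
  Visit L.
Visit K.
Full post-order sequence: S, F, U, Y, C, D, J, Q, H, L, K.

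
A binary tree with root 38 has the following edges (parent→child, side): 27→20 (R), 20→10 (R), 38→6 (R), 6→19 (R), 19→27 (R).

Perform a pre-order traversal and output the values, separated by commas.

Pre-order visits the node, then its left subtree, then its right subtree.
Visit 38.
At 38: no left child.
At 38: go right to 6.
  Visit 6.
  At 6: no left child.
  At 6: go right to 19.
    Visit 19.
    At 19: no left child.
    At 19: go right to 27.
      Visit 27.
      At 27: no left child.
      At 27: go right to 20.
        Visit 20.
        At 20: no left child.
        At 20: go right to 10.
          10 is a leaf — visit 10.

38, 6, 19, 27, 20, 10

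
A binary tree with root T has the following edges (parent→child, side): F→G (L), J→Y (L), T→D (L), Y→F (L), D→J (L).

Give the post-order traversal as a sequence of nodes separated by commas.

G, F, Y, J, D, T

Post-order visits the left subtree, then the right subtree, then the node.
At T: go left to D.
  At D: go left to J.
    At J: go left to Y.
      At Y: go left to F.
        At F: go left to G.
          G is a leaf — visit G.
        At F: no right child.
        Visit F.
      At Y: no right child.
      Visit Y.
    At J: no right child.
    Visit J.
  At D: no right child.
  Visit D.
At T: no right child.
Visit T.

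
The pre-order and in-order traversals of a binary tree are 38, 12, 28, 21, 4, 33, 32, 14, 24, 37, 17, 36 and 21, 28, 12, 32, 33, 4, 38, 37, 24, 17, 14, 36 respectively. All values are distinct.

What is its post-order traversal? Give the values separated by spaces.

The first element of pre-order is the root; it splits in-order into left and right subtrees.
Root 38: left subtree has 6 nodes {21, 28, 12, 32, 33, 4}, right has 5 {37, 24, 17, 14, 36}.
  Root 12: left subtree has 2 nodes {21, 28}, right has 3 {32, 33, 4}.
    Root 28: left subtree has 1 node {21}, right has 0 { }.
    Root 4: left subtree has 2 nodes {32, 33}, right has 0 { }.
      Root 33: left subtree has 1 node {32}, right has 0 { }.
  Root 14: left subtree has 3 nodes {37, 24, 17}, right has 1 {36}.
    Root 24: left subtree has 1 node {37}, right has 1 {17}.

21 28 32 33 4 12 37 17 24 36 14 38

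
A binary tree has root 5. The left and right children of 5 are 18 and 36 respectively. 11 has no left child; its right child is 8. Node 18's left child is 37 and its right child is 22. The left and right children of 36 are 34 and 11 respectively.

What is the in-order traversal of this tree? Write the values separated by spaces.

In-order visits the left subtree, then the node, then the right subtree.
At 5: go left to 18.
  At 18: go left to 37.
    37 is a leaf — visit 37.
  Visit 18.
  At 18: go right to 22.
    22 is a leaf — visit 22.
Visit 5.
At 5: go right to 36.
  At 36: go left to 34.
    34 is a leaf — visit 34.
  Visit 36.
  At 36: go right to 11.
    At 11: no left child.
    Visit 11.
    At 11: go right to 8.
      8 is a leaf — visit 8.

37 18 22 5 34 36 11 8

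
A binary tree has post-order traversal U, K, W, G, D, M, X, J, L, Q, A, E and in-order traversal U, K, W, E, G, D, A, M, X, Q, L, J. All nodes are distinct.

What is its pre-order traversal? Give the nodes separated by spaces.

The last element of post-order is the root; it splits in-order into left and right subtrees.
Root E: left subtree has 3 nodes {U, K, W}, right has 8 {G, D, A, M, X, Q, L, J}.
  Root W: left subtree has 2 nodes {U, K}, right has 0 { }.
    Root K: left subtree has 1 node {U}, right has 0 { }.
  Root A: left subtree has 2 nodes {G, D}, right has 5 {M, X, Q, L, J}.
    Root D: left subtree has 1 node {G}, right has 0 { }.
    Root Q: left subtree has 2 nodes {M, X}, right has 2 {L, J}.
      Root X: left subtree has 1 node {M}, right has 0 { }.
      Root L: left subtree has 0 nodes { }, right has 1 {J}.

E W K U A D G Q X M L J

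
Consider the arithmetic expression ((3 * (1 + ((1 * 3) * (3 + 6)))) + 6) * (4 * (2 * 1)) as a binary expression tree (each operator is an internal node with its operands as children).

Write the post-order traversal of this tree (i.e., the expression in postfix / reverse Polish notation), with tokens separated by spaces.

3 1 1 3 * 3 6 + * + * 6 + 4 2 1 * * *

Post-order on an expression tree gives postfix notation: for each operator, emit left operand, right operand, then the operator.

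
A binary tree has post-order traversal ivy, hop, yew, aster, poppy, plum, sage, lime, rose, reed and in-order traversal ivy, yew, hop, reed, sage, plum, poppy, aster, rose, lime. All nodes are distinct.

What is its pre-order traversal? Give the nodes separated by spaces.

The last element of post-order is the root; it splits in-order into left and right subtrees.
Root reed: left subtree has 3 nodes {ivy, yew, hop}, right has 6 {sage, plum, poppy, aster, rose, lime}.
  Root yew: left subtree has 1 node {ivy}, right has 1 {hop}.
  Root rose: left subtree has 4 nodes {sage, plum, poppy, aster}, right has 1 {lime}.
    Root sage: left subtree has 0 nodes { }, right has 3 {plum, poppy, aster}.
      Root plum: left subtree has 0 nodes { }, right has 2 {poppy, aster}.
        Root poppy: left subtree has 0 nodes { }, right has 1 {aster}.

reed yew ivy hop rose sage plum poppy aster lime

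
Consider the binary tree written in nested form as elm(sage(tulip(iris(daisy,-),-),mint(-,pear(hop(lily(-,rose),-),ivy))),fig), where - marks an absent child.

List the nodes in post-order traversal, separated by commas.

daisy, iris, tulip, rose, lily, hop, ivy, pear, mint, sage, fig, elm

Post-order visits the left subtree, then the right subtree, then the node.
At elm: go left to sage.
  At sage: go left to tulip.
    At tulip: go left to iris.
      At iris: go left to daisy.
        daisy is a leaf — visit daisy.
      At iris: no right child.
      Visit iris.
    At tulip: no right child.
    Visit tulip.
  At sage: go right to mint.
    At mint: no left child.
    At mint: go right to pear.
      At pear: go left to hop.
        At hop: go left to lily.
          At lily: no left child.
          At lily: go right to rose.
            rose is a leaf — visit rose.
          Visit lily.
        At hop: no right child.
        Visit hop.
      At pear: go right to ivy.
        ivy is a leaf — visit ivy.
      Visit pear.
    Visit mint.
  Visit sage.
At elm: go right to fig.
  fig is a leaf — visit fig.
Visit elm.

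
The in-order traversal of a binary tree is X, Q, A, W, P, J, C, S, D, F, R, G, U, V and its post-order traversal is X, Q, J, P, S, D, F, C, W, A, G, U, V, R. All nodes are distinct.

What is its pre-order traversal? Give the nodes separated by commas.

R, A, Q, X, W, C, P, J, F, D, S, V, U, G

The last element of post-order is the root; it splits in-order into left and right subtrees.
Root R: left subtree has 10 nodes {X, Q, A, W, P, J, C, S, D, F}, right has 3 {G, U, V}.
  Root A: left subtree has 2 nodes {X, Q}, right has 7 {W, P, J, C, S, D, F}.
    Root Q: left subtree has 1 node {X}, right has 0 { }.
    Root W: left subtree has 0 nodes { }, right has 6 {P, J, C, S, D, F}.
      Root C: left subtree has 2 nodes {P, J}, right has 3 {S, D, F}.
        Root P: left subtree has 0 nodes { }, right has 1 {J}.
        Root F: left subtree has 2 nodes {S, D}, right has 0 { }.
          Root D: left subtree has 1 node {S}, right has 0 { }.
  Root V: left subtree has 2 nodes {G, U}, right has 0 { }.
    Root U: left subtree has 1 node {G}, right has 0 { }.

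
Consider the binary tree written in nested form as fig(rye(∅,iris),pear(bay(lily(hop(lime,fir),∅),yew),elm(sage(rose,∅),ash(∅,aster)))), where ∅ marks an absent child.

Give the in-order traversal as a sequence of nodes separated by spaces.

rye iris fig lime hop fir lily bay yew pear rose sage elm ash aster

In-order visits the left subtree, then the node, then the right subtree.
At fig: go left to rye.
  At rye: no left child.
  Visit rye.
  At rye: go right to iris.
    iris is a leaf — visit iris.
Visit fig.
At fig: go right to pear.
  At pear: go left to bay.
    At bay: go left to lily.
      At lily: go left to hop.
        At hop: go left to lime.
          lime is a leaf — visit lime.
        Visit hop.
        At hop: go right to fir.
          fir is a leaf — visit fir.
      Visit lily.
      At lily: no right child.
    Visit bay.
    At bay: go right to yew.
      yew is a leaf — visit yew.
  Visit pear.
  At pear: go right to elm.
    At elm: go left to sage.
      At sage: go left to rose.
        rose is a leaf — visit rose.
      Visit sage.
      At sage: no right child.
    Visit elm.
    At elm: go right to ash.
      At ash: no left child.
      Visit ash.
      At ash: go right to aster.
        aster is a leaf — visit aster.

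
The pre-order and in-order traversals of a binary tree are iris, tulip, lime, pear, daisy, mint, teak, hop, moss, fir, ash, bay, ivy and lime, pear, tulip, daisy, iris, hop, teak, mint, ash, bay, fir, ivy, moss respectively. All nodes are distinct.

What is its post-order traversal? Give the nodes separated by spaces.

pear lime daisy tulip hop teak bay ash ivy fir moss mint iris

The first element of pre-order is the root; it splits in-order into left and right subtrees.
Root iris: left subtree has 4 nodes {lime, pear, tulip, daisy}, right has 8 {hop, teak, mint, ash, bay, fir, ivy, moss}.
  Root tulip: left subtree has 2 nodes {lime, pear}, right has 1 {daisy}.
    Root lime: left subtree has 0 nodes { }, right has 1 {pear}.
  Root mint: left subtree has 2 nodes {hop, teak}, right has 5 {ash, bay, fir, ivy, moss}.
    Root teak: left subtree has 1 node {hop}, right has 0 { }.
    Root moss: left subtree has 4 nodes {ash, bay, fir, ivy}, right has 0 { }.
      Root fir: left subtree has 2 nodes {ash, bay}, right has 1 {ivy}.
        Root ash: left subtree has 0 nodes { }, right has 1 {bay}.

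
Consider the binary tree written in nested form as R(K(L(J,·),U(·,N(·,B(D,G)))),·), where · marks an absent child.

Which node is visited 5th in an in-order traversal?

In-order visits the left subtree, then the node, then the right subtree.
At R: go left to K.
  At K: go left to L.
    At L: go left to J.
      J is a leaf — visit J.
    Visit L.
    At L: no right child.
  Visit K.
  At K: go right to U.
    At U: no left child.
    Visit U.
    At U: go right to N.
      At N: no left child.
      Visit N.
      At N: go right to B.
        At B: go left to D.
          D is a leaf — visit D.
        Visit B.
        At B: go right to G.
          G is a leaf — visit G.
Visit R.
At R: no right child.
Full in-order sequence: J, L, K, U, N, D, B, G, R.

N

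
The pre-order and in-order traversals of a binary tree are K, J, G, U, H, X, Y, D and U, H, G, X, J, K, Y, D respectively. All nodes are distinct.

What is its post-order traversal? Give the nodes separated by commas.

The first element of pre-order is the root; it splits in-order into left and right subtrees.
Root K: left subtree has 5 nodes {U, H, G, X, J}, right has 2 {Y, D}.
  Root J: left subtree has 4 nodes {U, H, G, X}, right has 0 { }.
    Root G: left subtree has 2 nodes {U, H}, right has 1 {X}.
      Root U: left subtree has 0 nodes { }, right has 1 {H}.
  Root Y: left subtree has 0 nodes { }, right has 1 {D}.

H, U, X, G, J, D, Y, K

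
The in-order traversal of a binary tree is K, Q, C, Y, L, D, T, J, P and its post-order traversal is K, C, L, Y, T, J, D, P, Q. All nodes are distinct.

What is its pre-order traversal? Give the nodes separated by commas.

Q, K, P, D, Y, C, L, J, T

The last element of post-order is the root; it splits in-order into left and right subtrees.
Root Q: left subtree has 1 node {K}, right has 7 {C, Y, L, D, T, J, P}.
  Root P: left subtree has 6 nodes {C, Y, L, D, T, J}, right has 0 { }.
    Root D: left subtree has 3 nodes {C, Y, L}, right has 2 {T, J}.
      Root Y: left subtree has 1 node {C}, right has 1 {L}.
      Root J: left subtree has 1 node {T}, right has 0 { }.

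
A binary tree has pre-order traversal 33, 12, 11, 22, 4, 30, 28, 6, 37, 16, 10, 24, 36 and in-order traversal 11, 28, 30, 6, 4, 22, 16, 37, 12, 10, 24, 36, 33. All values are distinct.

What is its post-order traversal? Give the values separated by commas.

28, 6, 30, 4, 16, 37, 22, 11, 36, 24, 10, 12, 33

The first element of pre-order is the root; it splits in-order into left and right subtrees.
Root 33: left subtree has 12 nodes {11, 28, 30, 6, 4, 22, 16, 37, 12, 10, 24, 36}, right has 0 { }.
  Root 12: left subtree has 8 nodes {11, 28, 30, 6, 4, 22, 16, 37}, right has 3 {10, 24, 36}.
    Root 11: left subtree has 0 nodes { }, right has 7 {28, 30, 6, 4, 22, 16, 37}.
      Root 22: left subtree has 4 nodes {28, 30, 6, 4}, right has 2 {16, 37}.
        Root 4: left subtree has 3 nodes {28, 30, 6}, right has 0 { }.
          Root 30: left subtree has 1 node {28}, right has 1 {6}.
        Root 37: left subtree has 1 node {16}, right has 0 { }.
    Root 10: left subtree has 0 nodes { }, right has 2 {24, 36}.
      Root 24: left subtree has 0 nodes { }, right has 1 {36}.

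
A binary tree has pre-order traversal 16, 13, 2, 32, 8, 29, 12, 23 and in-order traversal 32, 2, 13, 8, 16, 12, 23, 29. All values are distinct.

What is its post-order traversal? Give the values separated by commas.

The first element of pre-order is the root; it splits in-order into left and right subtrees.
Root 16: left subtree has 4 nodes {32, 2, 13, 8}, right has 3 {12, 23, 29}.
  Root 13: left subtree has 2 nodes {32, 2}, right has 1 {8}.
    Root 2: left subtree has 1 node {32}, right has 0 { }.
  Root 29: left subtree has 2 nodes {12, 23}, right has 0 { }.
    Root 12: left subtree has 0 nodes { }, right has 1 {23}.

32, 2, 8, 13, 23, 12, 29, 16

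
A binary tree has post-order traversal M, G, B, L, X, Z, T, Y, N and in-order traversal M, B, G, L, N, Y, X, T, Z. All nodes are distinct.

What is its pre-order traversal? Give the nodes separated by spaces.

The last element of post-order is the root; it splits in-order into left and right subtrees.
Root N: left subtree has 4 nodes {M, B, G, L}, right has 4 {Y, X, T, Z}.
  Root L: left subtree has 3 nodes {M, B, G}, right has 0 { }.
    Root B: left subtree has 1 node {M}, right has 1 {G}.
  Root Y: left subtree has 0 nodes { }, right has 3 {X, T, Z}.
    Root T: left subtree has 1 node {X}, right has 1 {Z}.

N L B M G Y T X Z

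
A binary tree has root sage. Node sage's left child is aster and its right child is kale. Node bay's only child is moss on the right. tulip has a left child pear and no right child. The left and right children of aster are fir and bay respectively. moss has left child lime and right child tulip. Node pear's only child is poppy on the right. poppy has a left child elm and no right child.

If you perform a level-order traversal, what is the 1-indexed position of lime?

7

Level-order visits nodes level by level from the root, left to right within each level.
Level 0: sage
Level 1: aster, kale
Level 2: fir, bay
Level 3: moss
Level 4: lime, tulip
Level 5: pear
Level 6: poppy
Level 7: elm
Full level-order sequence: sage, aster, kale, fir, bay, moss, lime, tulip, pear, poppy, elm.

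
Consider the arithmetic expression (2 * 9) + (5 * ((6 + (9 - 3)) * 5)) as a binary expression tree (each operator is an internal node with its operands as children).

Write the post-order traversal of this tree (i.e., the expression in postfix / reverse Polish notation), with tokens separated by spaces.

2 9 * 5 6 9 3 - + 5 * * +

Post-order on an expression tree gives postfix notation: for each operator, emit left operand, right operand, then the operator.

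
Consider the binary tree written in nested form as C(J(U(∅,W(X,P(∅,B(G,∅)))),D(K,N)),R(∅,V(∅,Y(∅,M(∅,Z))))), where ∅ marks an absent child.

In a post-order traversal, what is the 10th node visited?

Post-order visits the left subtree, then the right subtree, then the node.
At C: go left to J.
  At J: go left to U.
    At U: no left child.
    At U: go right to W.
      At W: go left to X.
        X is a leaf — visit X.
      At W: go right to P.
        At P: no left child.
        At P: go right to B.
          At B: go left to G.
            G is a leaf — visit G.
          At B: no right child.
          Visit B.
        Visit P.
      Visit W.
    Visit U.
  At J: go right to D.
    At D: go left to K.
      K is a leaf — visit K.
    At D: go right to N.
      N is a leaf — visit N.
    Visit D.
  Visit J.
At C: go right to R.
  At R: no left child.
  At R: go right to V.
    At V: no left child.
    At V: go right to Y.
      At Y: no left child.
      At Y: go right to M.
        At M: no left child.
        At M: go right to Z.
          Z is a leaf — visit Z.
        Visit M.
      Visit Y.
    Visit V.
  Visit R.
Visit C.
Full post-order sequence: X, G, B, P, W, U, K, N, D, J, Z, M, Y, V, R, C.

J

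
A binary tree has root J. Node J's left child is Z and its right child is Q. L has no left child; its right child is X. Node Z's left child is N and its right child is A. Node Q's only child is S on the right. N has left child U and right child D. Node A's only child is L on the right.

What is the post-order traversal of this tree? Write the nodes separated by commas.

Post-order visits the left subtree, then the right subtree, then the node.
At J: go left to Z.
  At Z: go left to N.
    At N: go left to U.
      U is a leaf — visit U.
    At N: go right to D.
      D is a leaf — visit D.
    Visit N.
  At Z: go right to A.
    At A: no left child.
    At A: go right to L.
      At L: no left child.
      At L: go right to X.
        X is a leaf — visit X.
      Visit L.
    Visit A.
  Visit Z.
At J: go right to Q.
  At Q: no left child.
  At Q: go right to S.
    S is a leaf — visit S.
  Visit Q.
Visit J.

U, D, N, X, L, A, Z, S, Q, J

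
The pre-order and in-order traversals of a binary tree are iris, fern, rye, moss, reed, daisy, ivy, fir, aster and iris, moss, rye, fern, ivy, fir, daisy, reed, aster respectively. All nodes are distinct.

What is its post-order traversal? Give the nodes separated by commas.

moss, rye, fir, ivy, daisy, aster, reed, fern, iris

The first element of pre-order is the root; it splits in-order into left and right subtrees.
Root iris: left subtree has 0 nodes { }, right has 8 {moss, rye, fern, ivy, fir, daisy, reed, aster}.
  Root fern: left subtree has 2 nodes {moss, rye}, right has 5 {ivy, fir, daisy, reed, aster}.
    Root rye: left subtree has 1 node {moss}, right has 0 { }.
    Root reed: left subtree has 3 nodes {ivy, fir, daisy}, right has 1 {aster}.
      Root daisy: left subtree has 2 nodes {ivy, fir}, right has 0 { }.
        Root ivy: left subtree has 0 nodes { }, right has 1 {fir}.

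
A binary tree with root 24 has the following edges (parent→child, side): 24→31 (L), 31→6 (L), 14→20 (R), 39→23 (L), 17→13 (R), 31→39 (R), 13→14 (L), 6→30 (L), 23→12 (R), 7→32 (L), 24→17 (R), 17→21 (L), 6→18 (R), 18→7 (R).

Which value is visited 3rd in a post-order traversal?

7

Post-order visits the left subtree, then the right subtree, then the node.
At 24: go left to 31.
  At 31: go left to 6.
    At 6: go left to 30.
      30 is a leaf — visit 30.
    At 6: go right to 18.
      At 18: no left child.
      At 18: go right to 7.
        At 7: go left to 32.
          32 is a leaf — visit 32.
        At 7: no right child.
        Visit 7.
      Visit 18.
    Visit 6.
  At 31: go right to 39.
    At 39: go left to 23.
      At 23: no left child.
      At 23: go right to 12.
        12 is a leaf — visit 12.
      Visit 23.
    At 39: no right child.
    Visit 39.
  Visit 31.
At 24: go right to 17.
  At 17: go left to 21.
    21 is a leaf — visit 21.
  At 17: go right to 13.
    At 13: go left to 14.
      At 14: no left child.
      At 14: go right to 20.
        20 is a leaf — visit 20.
      Visit 14.
    At 13: no right child.
    Visit 13.
  Visit 17.
Visit 24.
Full post-order sequence: 30, 32, 7, 18, 6, 12, 23, 39, 31, 21, 20, 14, 13, 17, 24.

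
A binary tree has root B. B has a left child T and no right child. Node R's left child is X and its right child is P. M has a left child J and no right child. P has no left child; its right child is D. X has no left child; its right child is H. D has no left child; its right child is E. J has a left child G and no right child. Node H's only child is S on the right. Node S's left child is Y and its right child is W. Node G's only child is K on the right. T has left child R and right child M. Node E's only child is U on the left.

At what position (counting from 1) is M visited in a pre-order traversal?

Pre-order visits the node, then its left subtree, then its right subtree.
Visit B.
At B: go left to T.
  Visit T.
  At T: go left to R.
    Visit R.
    At R: go left to X.
      Visit X.
      At X: no left child.
      At X: go right to H.
        Visit H.
        At H: no left child.
        At H: go right to S.
          Visit S.
          At S: go left to Y.
            Y is a leaf — visit Y.
          At S: go right to W.
            W is a leaf — visit W.
    At R: go right to P.
      Visit P.
      At P: no left child.
      At P: go right to D.
        Visit D.
        At D: no left child.
        At D: go right to E.
          Visit E.
          At E: go left to U.
            U is a leaf — visit U.
          At E: no right child.
  At T: go right to M.
    Visit M.
    At M: go left to J.
      Visit J.
      At J: go left to G.
        Visit G.
        At G: no left child.
        At G: go right to K.
          K is a leaf — visit K.
      At J: no right child.
    At M: no right child.
At B: no right child.
Full pre-order sequence: B, T, R, X, H, S, Y, W, P, D, E, U, M, J, G, K.

13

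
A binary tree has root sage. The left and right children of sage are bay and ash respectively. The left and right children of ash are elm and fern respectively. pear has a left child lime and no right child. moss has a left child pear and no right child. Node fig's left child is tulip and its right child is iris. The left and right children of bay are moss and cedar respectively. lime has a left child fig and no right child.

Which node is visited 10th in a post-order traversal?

Post-order visits the left subtree, then the right subtree, then the node.
At sage: go left to bay.
  At bay: go left to moss.
    At moss: go left to pear.
      At pear: go left to lime.
        At lime: go left to fig.
          At fig: go left to tulip.
            tulip is a leaf — visit tulip.
          At fig: go right to iris.
            iris is a leaf — visit iris.
          Visit fig.
        At lime: no right child.
        Visit lime.
      At pear: no right child.
      Visit pear.
    At moss: no right child.
    Visit moss.
  At bay: go right to cedar.
    cedar is a leaf — visit cedar.
  Visit bay.
At sage: go right to ash.
  At ash: go left to elm.
    elm is a leaf — visit elm.
  At ash: go right to fern.
    fern is a leaf — visit fern.
  Visit ash.
Visit sage.
Full post-order sequence: tulip, iris, fig, lime, pear, moss, cedar, bay, elm, fern, ash, sage.

fern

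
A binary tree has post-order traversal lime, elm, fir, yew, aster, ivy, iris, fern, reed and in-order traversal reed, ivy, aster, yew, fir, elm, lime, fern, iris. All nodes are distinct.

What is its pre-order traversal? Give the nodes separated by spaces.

The last element of post-order is the root; it splits in-order into left and right subtrees.
Root reed: left subtree has 0 nodes { }, right has 8 {ivy, aster, yew, fir, elm, lime, fern, iris}.
  Root fern: left subtree has 6 nodes {ivy, aster, yew, fir, elm, lime}, right has 1 {iris}.
    Root ivy: left subtree has 0 nodes { }, right has 5 {aster, yew, fir, elm, lime}.
      Root aster: left subtree has 0 nodes { }, right has 4 {yew, fir, elm, lime}.
        Root yew: left subtree has 0 nodes { }, right has 3 {fir, elm, lime}.
          Root fir: left subtree has 0 nodes { }, right has 2 {elm, lime}.
            Root elm: left subtree has 0 nodes { }, right has 1 {lime}.

reed fern ivy aster yew fir elm lime iris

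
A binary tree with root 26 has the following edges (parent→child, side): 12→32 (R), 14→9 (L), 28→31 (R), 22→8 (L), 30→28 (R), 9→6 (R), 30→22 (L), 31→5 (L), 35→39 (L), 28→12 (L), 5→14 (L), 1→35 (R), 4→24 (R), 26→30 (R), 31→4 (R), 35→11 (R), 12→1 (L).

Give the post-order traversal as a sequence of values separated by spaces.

8 22 39 11 35 1 32 12 6 9 14 5 24 4 31 28 30 26

Post-order visits the left subtree, then the right subtree, then the node.
At 26: no left child.
At 26: go right to 30.
  At 30: go left to 22.
    At 22: go left to 8.
      8 is a leaf — visit 8.
    At 22: no right child.
    Visit 22.
  At 30: go right to 28.
    At 28: go left to 12.
      At 12: go left to 1.
        At 1: no left child.
        At 1: go right to 35.
          At 35: go left to 39.
            39 is a leaf — visit 39.
          At 35: go right to 11.
            11 is a leaf — visit 11.
          Visit 35.
        Visit 1.
      At 12: go right to 32.
        32 is a leaf — visit 32.
      Visit 12.
    At 28: go right to 31.
      At 31: go left to 5.
        At 5: go left to 14.
          At 14: go left to 9.
            At 9: no left child.
            At 9: go right to 6.
              6 is a leaf — visit 6.
            Visit 9.
          At 14: no right child.
          Visit 14.
        At 5: no right child.
        Visit 5.
      At 31: go right to 4.
        At 4: no left child.
        At 4: go right to 24.
          24 is a leaf — visit 24.
        Visit 4.
      Visit 31.
    Visit 28.
  Visit 30.
Visit 26.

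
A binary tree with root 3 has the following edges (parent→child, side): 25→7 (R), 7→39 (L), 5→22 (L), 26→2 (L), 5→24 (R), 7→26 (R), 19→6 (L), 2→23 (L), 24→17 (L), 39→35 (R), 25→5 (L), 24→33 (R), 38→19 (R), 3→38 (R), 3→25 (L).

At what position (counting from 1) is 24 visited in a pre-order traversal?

5

Pre-order visits the node, then its left subtree, then its right subtree.
Visit 3.
At 3: go left to 25.
  Visit 25.
  At 25: go left to 5.
    Visit 5.
    At 5: go left to 22.
      22 is a leaf — visit 22.
    At 5: go right to 24.
      Visit 24.
      At 24: go left to 17.
        17 is a leaf — visit 17.
      At 24: go right to 33.
        33 is a leaf — visit 33.
  At 25: go right to 7.
    Visit 7.
    At 7: go left to 39.
      Visit 39.
      At 39: no left child.
      At 39: go right to 35.
        35 is a leaf — visit 35.
    At 7: go right to 26.
      Visit 26.
      At 26: go left to 2.
        Visit 2.
        At 2: go left to 23.
          23 is a leaf — visit 23.
        At 2: no right child.
      At 26: no right child.
At 3: go right to 38.
  Visit 38.
  At 38: no left child.
  At 38: go right to 19.
    Visit 19.
    At 19: go left to 6.
      6 is a leaf — visit 6.
    At 19: no right child.
Full pre-order sequence: 3, 25, 5, 22, 24, 17, 33, 7, 39, 35, 26, 2, 23, 38, 19, 6.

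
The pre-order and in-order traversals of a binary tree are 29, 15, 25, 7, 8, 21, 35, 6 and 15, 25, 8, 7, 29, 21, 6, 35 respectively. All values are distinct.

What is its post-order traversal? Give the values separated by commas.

8, 7, 25, 15, 6, 35, 21, 29

The first element of pre-order is the root; it splits in-order into left and right subtrees.
Root 29: left subtree has 4 nodes {15, 25, 8, 7}, right has 3 {21, 6, 35}.
  Root 15: left subtree has 0 nodes { }, right has 3 {25, 8, 7}.
    Root 25: left subtree has 0 nodes { }, right has 2 {8, 7}.
      Root 7: left subtree has 1 node {8}, right has 0 { }.
  Root 21: left subtree has 0 nodes { }, right has 2 {6, 35}.
    Root 35: left subtree has 1 node {6}, right has 0 { }.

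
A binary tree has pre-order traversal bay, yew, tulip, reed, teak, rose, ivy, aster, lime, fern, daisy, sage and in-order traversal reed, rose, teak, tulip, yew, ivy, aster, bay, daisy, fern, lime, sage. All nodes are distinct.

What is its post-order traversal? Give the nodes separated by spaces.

The first element of pre-order is the root; it splits in-order into left and right subtrees.
Root bay: left subtree has 7 nodes {reed, rose, teak, tulip, yew, ivy, aster}, right has 4 {daisy, fern, lime, sage}.
  Root yew: left subtree has 4 nodes {reed, rose, teak, tulip}, right has 2 {ivy, aster}.
    Root tulip: left subtree has 3 nodes {reed, rose, teak}, right has 0 { }.
      Root reed: left subtree has 0 nodes { }, right has 2 {rose, teak}.
        Root teak: left subtree has 1 node {rose}, right has 0 { }.
    Root ivy: left subtree has 0 nodes { }, right has 1 {aster}.
  Root lime: left subtree has 2 nodes {daisy, fern}, right has 1 {sage}.
    Root fern: left subtree has 1 node {daisy}, right has 0 { }.

rose teak reed tulip aster ivy yew daisy fern sage lime bay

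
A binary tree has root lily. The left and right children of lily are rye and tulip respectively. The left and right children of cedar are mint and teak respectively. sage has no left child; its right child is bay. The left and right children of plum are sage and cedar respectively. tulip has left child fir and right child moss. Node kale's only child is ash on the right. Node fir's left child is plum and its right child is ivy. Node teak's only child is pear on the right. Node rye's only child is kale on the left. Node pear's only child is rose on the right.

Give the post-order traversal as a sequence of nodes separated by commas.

ash, kale, rye, bay, sage, mint, rose, pear, teak, cedar, plum, ivy, fir, moss, tulip, lily

Post-order visits the left subtree, then the right subtree, then the node.
At lily: go left to rye.
  At rye: go left to kale.
    At kale: no left child.
    At kale: go right to ash.
      ash is a leaf — visit ash.
    Visit kale.
  At rye: no right child.
  Visit rye.
At lily: go right to tulip.
  At tulip: go left to fir.
    At fir: go left to plum.
      At plum: go left to sage.
        At sage: no left child.
        At sage: go right to bay.
          bay is a leaf — visit bay.
        Visit sage.
      At plum: go right to cedar.
        At cedar: go left to mint.
          mint is a leaf — visit mint.
        At cedar: go right to teak.
          At teak: no left child.
          At teak: go right to pear.
            At pear: no left child.
            At pear: go right to rose.
              rose is a leaf — visit rose.
            Visit pear.
          Visit teak.
        Visit cedar.
      Visit plum.
    At fir: go right to ivy.
      ivy is a leaf — visit ivy.
    Visit fir.
  At tulip: go right to moss.
    moss is a leaf — visit moss.
  Visit tulip.
Visit lily.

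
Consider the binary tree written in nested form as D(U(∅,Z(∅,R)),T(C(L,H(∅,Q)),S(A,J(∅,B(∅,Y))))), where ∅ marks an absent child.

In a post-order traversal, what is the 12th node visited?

S

Post-order visits the left subtree, then the right subtree, then the node.
At D: go left to U.
  At U: no left child.
  At U: go right to Z.
    At Z: no left child.
    At Z: go right to R.
      R is a leaf — visit R.
    Visit Z.
  Visit U.
At D: go right to T.
  At T: go left to C.
    At C: go left to L.
      L is a leaf — visit L.
    At C: go right to H.
      At H: no left child.
      At H: go right to Q.
        Q is a leaf — visit Q.
      Visit H.
    Visit C.
  At T: go right to S.
    At S: go left to A.
      A is a leaf — visit A.
    At S: go right to J.
      At J: no left child.
      At J: go right to B.
        At B: no left child.
        At B: go right to Y.
          Y is a leaf — visit Y.
        Visit B.
      Visit J.
    Visit S.
  Visit T.
Visit D.
Full post-order sequence: R, Z, U, L, Q, H, C, A, Y, B, J, S, T, D.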